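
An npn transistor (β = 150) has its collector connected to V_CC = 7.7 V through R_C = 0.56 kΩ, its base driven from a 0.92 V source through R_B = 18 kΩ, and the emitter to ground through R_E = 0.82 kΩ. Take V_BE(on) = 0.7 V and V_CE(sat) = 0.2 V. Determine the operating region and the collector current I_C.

active; I_C ≈ 0.23 mA

Assume active. Base-emitter loop: I_B = (V_BB − V_BE)/(R_B + (β+1)R_E) = (0.92 − 0.7)/(18 + 151×0.82) = 0.00155 mA.
I_C = β·I_B = 150×0.00155 = 0.233 mA.
V_CE = V_CC − I_C·R_C − I_E·R_E = 7.7 − 0.233×0.56 − 0.234×0.82 = 7.38 V > V_CE(sat), so the active-region assumption holds.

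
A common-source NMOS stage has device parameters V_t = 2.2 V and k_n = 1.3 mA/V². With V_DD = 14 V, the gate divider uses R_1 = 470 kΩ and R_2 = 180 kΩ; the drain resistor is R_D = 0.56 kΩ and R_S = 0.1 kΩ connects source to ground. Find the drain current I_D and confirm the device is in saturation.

V_G = V_DD·R_2/(R_1+R_2) = 14×180/650 = 3.88 V.
Assume saturation: I_D = (k_n/2)(V_GS − V_t)² with V_GS = V_G − I_D·R_S = 3.88 − 0.1·I_D.
Substituting gives 0.0065·I_D² − 1.22·I_D + 1.83 = 0, with roots I_D = 1.51 or 186 mA.
The root I_D = 186 mA gives V_GS = -14.7 V ≤ V_t, so take I_D = 1.51 mA.
Then V_GS = 3.73 V and V_DS = V_DD − I_D(R_D+R_S) = 14 − 1.51×0.66 = 13 V.
Saturation requires V_DS ≥ V_GS − V_t = 1.53 V; 13 ≥ 1.53 ✓.

I_D ≈ 1.5 mA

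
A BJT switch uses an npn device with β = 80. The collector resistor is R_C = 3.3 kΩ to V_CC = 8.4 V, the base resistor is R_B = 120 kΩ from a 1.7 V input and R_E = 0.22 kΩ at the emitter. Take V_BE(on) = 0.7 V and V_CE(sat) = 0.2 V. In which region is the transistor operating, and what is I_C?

Assume active. Base-emitter loop: I_B = (V_BB − V_BE)/(R_B + (β+1)R_E) = (1.7 − 0.7)/(120 + 81×0.22) = 0.00726 mA.
I_C = β·I_B = 80×0.00726 = 0.58 mA.
V_CE = V_CC − I_C·R_C − I_E·R_E = 8.4 − 0.58×3.3 − 0.588×0.22 = 6.36 V > V_CE(sat), so the active-region assumption holds.

active; I_C ≈ 0.58 mA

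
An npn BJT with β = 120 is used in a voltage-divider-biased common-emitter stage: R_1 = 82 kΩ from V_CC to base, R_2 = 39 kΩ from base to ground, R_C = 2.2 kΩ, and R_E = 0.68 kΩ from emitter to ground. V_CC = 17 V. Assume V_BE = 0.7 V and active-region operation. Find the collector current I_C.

I_C ≈ 5.3 mA

Thevenize the base divider: V_Th = V_CC·R_2/(R_1+R_2) = 17×39/121 = 5.48 V, R_Th = R_1‖R_2 = 26.4 kΩ.
Base-emitter loop: V_Th = I_B·R_Th + V_BE + (β+1)I_B·R_E, so I_B = (5.48 − 0.7) / (26.4 + 121×0.68) = 0.044 mA.
I_C = β·I_B = 120×0.044 = 5.28 mA, and I_E = (β+1)I_B = 5.32 mA.
V_CE = V_CC − I_C·R_C − I_E·R_E = 17 − 5.28×2.2 − 5.32×0.68 = 1.78 V.
V_CE = 1.78 V > 0.2 V confirms active-region operation.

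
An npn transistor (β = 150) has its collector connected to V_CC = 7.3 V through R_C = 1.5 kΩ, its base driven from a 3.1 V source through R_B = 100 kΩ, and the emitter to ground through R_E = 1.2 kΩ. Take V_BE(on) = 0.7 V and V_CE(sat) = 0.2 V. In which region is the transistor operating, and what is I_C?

Assume active. Base-emitter loop: I_B = (V_BB − V_BE)/(R_B + (β+1)R_E) = (3.1 − 0.7)/(100 + 151×1.2) = 0.00853 mA.
I_C = β·I_B = 150×0.00853 = 1.28 mA.
V_CE = V_CC − I_C·R_C − I_E·R_E = 7.3 − 1.28×1.5 − 1.29×1.2 = 3.83 V > V_CE(sat), so the active-region assumption holds.

active; I_C ≈ 1.3 mA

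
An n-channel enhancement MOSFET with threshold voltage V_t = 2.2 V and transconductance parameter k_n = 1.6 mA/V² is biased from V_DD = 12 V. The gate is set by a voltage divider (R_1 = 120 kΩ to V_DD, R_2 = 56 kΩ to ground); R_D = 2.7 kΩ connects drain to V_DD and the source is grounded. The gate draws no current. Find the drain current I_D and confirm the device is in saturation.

V_G = V_DD·R_2/(R_1+R_2) = 12×56/176 = 3.82 V. With the source grounded, V_GS = V_G = 3.82 V.
Assume saturation: I_D = (k_n/2)(V_GS − V_t)² = (1.6/2)×(3.82 − 2.2)² = 0.8×1.62² = 2.09 mA.
V_DS = V_DD − I_D·R_D = 12 − 2.09×2.7 = 6.34 V.
Saturation requires V_DS ≥ V_GS − V_t = 1.62 V; 6.34 ≥ 1.62 ✓.

I_D ≈ 2.1 mA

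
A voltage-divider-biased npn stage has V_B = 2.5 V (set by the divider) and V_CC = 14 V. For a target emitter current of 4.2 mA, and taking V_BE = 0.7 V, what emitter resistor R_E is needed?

V_E = V_B − V_BE = 2.5 − 0.7 = 1.8 V.
R_E = V_E / I_E = 1.8 / 4.2 = 0.429 kΩ.

R_E ≈ 0.43 kΩ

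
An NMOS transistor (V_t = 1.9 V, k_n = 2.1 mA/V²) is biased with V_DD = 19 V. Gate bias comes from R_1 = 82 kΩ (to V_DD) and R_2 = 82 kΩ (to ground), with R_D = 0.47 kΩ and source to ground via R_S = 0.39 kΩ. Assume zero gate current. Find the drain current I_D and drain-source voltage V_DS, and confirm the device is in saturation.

V_G = V_DD·R_2/(R_1+R_2) = 19×82/164 = 9.5 V.
Assume saturation: I_D = (k_n/2)(V_GS − V_t)² with V_GS = V_G − I_D·R_S = 9.5 − 0.39·I_D.
Substituting gives 0.16·I_D² − 7.22·I_D + 60.6 = 0, with roots I_D = 11.1 or 34.1 mA.
The root I_D = 34.1 mA gives V_GS = -3.8 V ≤ V_t, so take I_D = 11.1 mA.
Then V_GS = 5.16 V and V_DS = V_DD − I_D(R_D+R_S) = 19 − 11.1×0.86 = 9.42 V.
Saturation requires V_DS ≥ V_GS − V_t = 3.26 V; 9.42 ≥ 3.26 ✓.

I_D ≈ 11 mA, V_DS ≈ 9.4 V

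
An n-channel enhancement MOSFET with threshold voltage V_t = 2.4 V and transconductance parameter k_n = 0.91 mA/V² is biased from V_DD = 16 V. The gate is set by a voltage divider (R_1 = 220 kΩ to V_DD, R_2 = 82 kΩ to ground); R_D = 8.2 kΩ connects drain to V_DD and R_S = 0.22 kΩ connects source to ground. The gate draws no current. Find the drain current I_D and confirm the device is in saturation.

V_G = V_DD·R_2/(R_1+R_2) = 16×82/302 = 4.34 V.
Assume saturation: I_D = (k_n/2)(V_GS − V_t)² with V_GS = V_G − I_D·R_S = 4.34 − 0.22·I_D.
Substituting gives 0.022·I_D² − 1.39·I_D + 1.72 = 0, with roots I_D = 1.26 or 61.8 mA.
The root I_D = 61.8 mA gives V_GS = -9.26 V ≤ V_t, so take I_D = 1.26 mA.
Then V_GS = 4.07 V and V_DS = V_DD − I_D(R_D+R_S) = 16 − 1.26×8.42 = 5.36 V.
Saturation requires V_DS ≥ V_GS − V_t = 1.67 V; 5.36 ≥ 1.67 ✓.

I_D ≈ 1.3 mA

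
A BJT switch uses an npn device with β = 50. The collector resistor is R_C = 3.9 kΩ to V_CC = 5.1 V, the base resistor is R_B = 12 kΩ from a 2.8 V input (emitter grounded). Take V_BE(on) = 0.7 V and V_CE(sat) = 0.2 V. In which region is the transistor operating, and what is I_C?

saturation; I_C ≈ 1.3 mA

Assume active: I_B = (2.8 − 0.7)/12 = 0.175 mA, giving I_C = β·I_B = 8.75 mA.
But then V_CE = 5.1 − 8.75×3.9 = -29 V < V_CE(sat) = 0.2 V — impossible in the active region.
So the transistor is saturated. With V_CE = 0.2 V, I_C = (V_CC − 0.2)/R_C = 4.9/3.9 = 1.26 mA.
Check: β·I_B = 8.75 mA > I_C = 1.26 mA, confirming saturation.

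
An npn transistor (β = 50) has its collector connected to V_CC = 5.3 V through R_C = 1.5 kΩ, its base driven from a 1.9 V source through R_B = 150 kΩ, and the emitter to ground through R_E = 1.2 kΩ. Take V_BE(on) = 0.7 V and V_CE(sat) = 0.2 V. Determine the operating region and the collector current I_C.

active; I_C ≈ 0.28 mA

Assume active. Base-emitter loop: I_B = (V_BB − V_BE)/(R_B + (β+1)R_E) = (1.9 − 0.7)/(150 + 51×1.2) = 0.00568 mA.
I_C = β·I_B = 50×0.00568 = 0.284 mA.
V_CE = V_CC − I_C·R_C − I_E·R_E = 5.3 − 0.284×1.5 − 0.29×1.2 = 4.53 V > V_CE(sat), so the active-region assumption holds.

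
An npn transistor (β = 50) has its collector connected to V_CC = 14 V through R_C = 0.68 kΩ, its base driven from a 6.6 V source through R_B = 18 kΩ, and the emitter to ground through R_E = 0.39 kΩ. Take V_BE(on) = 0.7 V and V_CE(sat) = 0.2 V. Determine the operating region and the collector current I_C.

Assume active. Base-emitter loop: I_B = (V_BB − V_BE)/(R_B + (β+1)R_E) = (6.6 − 0.7)/(18 + 51×0.39) = 0.156 mA.
I_C = β·I_B = 50×0.156 = 7.79 mA.
V_CE = V_CC − I_C·R_C − I_E·R_E = 14 − 7.79×0.68 − 7.94×0.39 = 5.61 V > V_CE(sat), so the active-region assumption holds.

active; I_C ≈ 7.8 mA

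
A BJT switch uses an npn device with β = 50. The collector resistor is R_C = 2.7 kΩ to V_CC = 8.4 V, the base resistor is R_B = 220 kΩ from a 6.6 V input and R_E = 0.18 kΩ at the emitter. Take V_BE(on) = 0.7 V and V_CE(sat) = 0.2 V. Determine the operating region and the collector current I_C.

Assume active. Base-emitter loop: I_B = (V_BB − V_BE)/(R_B + (β+1)R_E) = (6.6 − 0.7)/(220 + 51×0.18) = 0.0257 mA.
I_C = β·I_B = 50×0.0257 = 1.29 mA.
V_CE = V_CC − I_C·R_C − I_E·R_E = 8.4 − 1.29×2.7 − 1.31×0.18 = 4.69 V > V_CE(sat), so the active-region assumption holds.

active; I_C ≈ 1.3 mA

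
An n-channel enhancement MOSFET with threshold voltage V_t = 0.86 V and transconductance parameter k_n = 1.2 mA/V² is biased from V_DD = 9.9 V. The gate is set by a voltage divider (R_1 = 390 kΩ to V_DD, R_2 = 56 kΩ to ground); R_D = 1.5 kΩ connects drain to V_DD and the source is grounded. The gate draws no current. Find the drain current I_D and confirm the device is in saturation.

V_G = V_DD·R_2/(R_1+R_2) = 9.9×56/446 = 1.24 V. With the source grounded, V_GS = V_G = 1.24 V.
Assume saturation: I_D = (k_n/2)(V_GS − V_t)² = (1.2/2)×(1.24 − 0.86)² = 0.6×0.383² = 0.088 mA.
V_DS = V_DD − I_D·R_D = 9.9 − 0.088×1.5 = 9.77 V.
Saturation requires V_DS ≥ V_GS − V_t = 0.383 V; 9.77 ≥ 0.383 ✓.

I_D ≈ 0.088 mA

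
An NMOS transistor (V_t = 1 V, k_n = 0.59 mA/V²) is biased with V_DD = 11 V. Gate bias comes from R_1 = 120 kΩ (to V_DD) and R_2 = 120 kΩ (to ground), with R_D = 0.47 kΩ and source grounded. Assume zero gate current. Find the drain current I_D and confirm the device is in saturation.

V_G = V_DD·R_2/(R_1+R_2) = 11×120/240 = 5.5 V. With the source grounded, V_GS = V_G = 5.5 V.
Assume saturation: I_D = (k_n/2)(V_GS − V_t)² = (0.59/2)×(5.5 − 1)² = 0.295×4.5² = 5.97 mA.
V_DS = V_DD − I_D·R_D = 11 − 5.97×0.47 = 8.19 V.
Saturation requires V_DS ≥ V_GS − V_t = 4.5 V; 8.19 ≥ 4.5 ✓.

I_D ≈ 6 mA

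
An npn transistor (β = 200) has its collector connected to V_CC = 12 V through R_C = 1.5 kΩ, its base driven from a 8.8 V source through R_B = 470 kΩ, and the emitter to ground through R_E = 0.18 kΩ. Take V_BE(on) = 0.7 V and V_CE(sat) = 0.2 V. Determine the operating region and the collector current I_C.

Assume active. Base-emitter loop: I_B = (V_BB − V_BE)/(R_B + (β+1)R_E) = (8.8 − 0.7)/(470 + 201×0.18) = 0.016 mA.
I_C = β·I_B = 200×0.016 = 3.2 mA.
V_CE = V_CC − I_C·R_C − I_E·R_E = 12 − 3.2×1.5 − 3.22×0.18 = 6.62 V > V_CE(sat), so the active-region assumption holds.

active; I_C ≈ 3.2 mA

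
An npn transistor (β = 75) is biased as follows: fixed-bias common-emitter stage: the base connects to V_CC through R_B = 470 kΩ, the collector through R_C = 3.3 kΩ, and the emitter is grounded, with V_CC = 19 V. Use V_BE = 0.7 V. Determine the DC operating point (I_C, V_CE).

Base loop: V_CC = I_B·R_B + V_BE, so I_B = (19 − 0.7)/470 kΩ = 0.0389 mA.
In the active region I_C = β·I_B = 75 × 0.0389 = 2.92 mA.
Collector loop: V_CE = V_CC − I_C·R_C = 19 − 2.92×3.3 = 9.36 V.
Since V_CE = 9.36 V > V_CE(sat) ≈ 0.2 V, the transistor is in the active region as assumed.

I_C ≈ 2.9 mA, V_CE ≈ 9.4 V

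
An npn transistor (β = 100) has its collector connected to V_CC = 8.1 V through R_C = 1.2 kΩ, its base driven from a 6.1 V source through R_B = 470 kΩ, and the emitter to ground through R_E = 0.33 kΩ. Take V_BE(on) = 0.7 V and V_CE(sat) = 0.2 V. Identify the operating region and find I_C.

active; I_C ≈ 1.1 mA

Assume active. Base-emitter loop: I_B = (V_BB − V_BE)/(R_B + (β+1)R_E) = (6.1 − 0.7)/(470 + 101×0.33) = 0.0107 mA.
I_C = β·I_B = 100×0.0107 = 1.07 mA.
V_CE = V_CC − I_C·R_C − I_E·R_E = 8.1 − 1.07×1.2 − 1.08×0.33 = 6.45 V > V_CE(sat), so the active-region assumption holds.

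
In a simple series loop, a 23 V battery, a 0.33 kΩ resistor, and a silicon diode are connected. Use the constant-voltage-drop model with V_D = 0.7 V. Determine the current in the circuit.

I ≈ 68 mA

KVL around the loop: 23 = V_D + I·R = 0.7 + I × 0.33 kΩ.
So I = (23 − 0.7) / 0.33 kΩ = 22.3 / 0.33 = 67.6 mA.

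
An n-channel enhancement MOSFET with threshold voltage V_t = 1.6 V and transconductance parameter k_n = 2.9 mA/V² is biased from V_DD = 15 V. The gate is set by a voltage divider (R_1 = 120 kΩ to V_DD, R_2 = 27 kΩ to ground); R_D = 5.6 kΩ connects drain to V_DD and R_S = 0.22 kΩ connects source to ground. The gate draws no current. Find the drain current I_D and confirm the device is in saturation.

I_D ≈ 1.2 mA

V_G = V_DD·R_2/(R_1+R_2) = 15×27/147 = 2.76 V.
Assume saturation: I_D = (k_n/2)(V_GS − V_t)² with V_GS = V_G − I_D·R_S = 2.76 − 0.22·I_D.
Substituting gives 0.0702·I_D² − 1.74·I_D + 1.93 = 0, with roots I_D = 1.17 or 23.6 mA.
The root I_D = 23.6 mA gives V_GS = -2.43 V ≤ V_t, so take I_D = 1.17 mA.
Then V_GS = 2.5 V and V_DS = V_DD − I_D(R_D+R_S) = 15 − 1.17×5.82 = 8.2 V.
Saturation requires V_DS ≥ V_GS − V_t = 0.898 V; 8.2 ≥ 0.898 ✓.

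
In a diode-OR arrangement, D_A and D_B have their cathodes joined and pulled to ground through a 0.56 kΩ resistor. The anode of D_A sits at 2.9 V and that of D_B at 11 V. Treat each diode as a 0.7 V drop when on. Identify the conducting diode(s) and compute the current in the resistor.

Assume both conduct. Then node N would need to be at both 2.9−0.7 = 2.2 V and 11−0.7 = 10.3 V, which is impossible.
Assume only D_B conducts: V_N = 11 − 0.7 = 10.3 V, so I_R = 10.3/0.56 = 18.4 mA.
Check D_A: its anode-to-cathode voltage is 2.9 − 10.3 = -7.4 V < 0.7 V, so it is off. The assumption is consistent.

Only D_B conducts; I_R ≈ 18 mA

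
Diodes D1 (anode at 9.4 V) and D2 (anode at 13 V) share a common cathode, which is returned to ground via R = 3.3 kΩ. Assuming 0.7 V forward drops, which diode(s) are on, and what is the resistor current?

Assume both conduct. Then node N would need to be at both 9.4−0.7 = 8.7 V and 13−0.7 = 12.3 V, which is impossible.
Assume only D2 conducts: V_N = 13 − 0.7 = 12.3 V, so I_R = 12.3/3.3 = 3.73 mA.
Check D1: its anode-to-cathode voltage is 9.4 − 12.3 = -2.9 V < 0.7 V, so it is off. The assumption is consistent.

Only D2 conducts; I_R ≈ 3.7 mA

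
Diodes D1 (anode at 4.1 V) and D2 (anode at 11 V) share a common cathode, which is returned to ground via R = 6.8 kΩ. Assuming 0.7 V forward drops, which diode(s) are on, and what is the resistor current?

Only D2 conducts; I_R ≈ 1.5 mA

Assume both conduct. Then node N would need to be at both 4.1−0.7 = 3.4 V and 11−0.7 = 10.3 V, which is impossible.
Assume only D2 conducts: V_N = 11 − 0.7 = 10.3 V, so I_R = 10.3/6.8 = 1.51 mA.
Check D1: its anode-to-cathode voltage is 4.1 − 10.3 = -6.2 V < 0.7 V, so it is off. The assumption is consistent.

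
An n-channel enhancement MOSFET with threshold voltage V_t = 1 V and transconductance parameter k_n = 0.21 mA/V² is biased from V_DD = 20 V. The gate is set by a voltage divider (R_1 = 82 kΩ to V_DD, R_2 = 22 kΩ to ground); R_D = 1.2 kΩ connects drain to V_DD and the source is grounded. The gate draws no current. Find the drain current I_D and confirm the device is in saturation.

I_D ≈ 1.1 mA

V_G = V_DD·R_2/(R_1+R_2) = 20×22/104 = 4.23 V. With the source grounded, V_GS = V_G = 4.23 V.
Assume saturation: I_D = (k_n/2)(V_GS − V_t)² = (0.21/2)×(4.23 − 1)² = 0.105×3.23² = 1.1 mA.
V_DS = V_DD − I_D·R_D = 20 − 1.1×1.2 = 18.7 V.
Saturation requires V_DS ≥ V_GS − V_t = 3.23 V; 18.7 ≥ 3.23 ✓.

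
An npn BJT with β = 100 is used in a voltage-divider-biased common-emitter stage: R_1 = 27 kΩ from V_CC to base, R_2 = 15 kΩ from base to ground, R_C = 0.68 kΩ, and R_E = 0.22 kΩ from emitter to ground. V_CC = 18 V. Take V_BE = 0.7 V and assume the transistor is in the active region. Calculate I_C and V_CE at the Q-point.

I_C ≈ 18 mA, V_CE ≈ 1.8 V

Thevenize the base divider: V_Th = V_CC·R_2/(R_1+R_2) = 18×15/42 = 6.43 V, R_Th = R_1‖R_2 = 9.64 kΩ.
Base-emitter loop: V_Th = I_B·R_Th + V_BE + (β+1)I_B·R_E, so I_B = (6.43 − 0.7) / (9.64 + 101×0.22) = 0.18 mA.
I_C = β·I_B = 100×0.18 = 18 mA, and I_E = (β+1)I_B = 18.2 mA.
V_CE = V_CC − I_C·R_C − I_E·R_E = 18 − 18×0.68 − 18.2×0.22 = 1.78 V.
V_CE = 1.78 V > 0.2 V confirms active-region operation.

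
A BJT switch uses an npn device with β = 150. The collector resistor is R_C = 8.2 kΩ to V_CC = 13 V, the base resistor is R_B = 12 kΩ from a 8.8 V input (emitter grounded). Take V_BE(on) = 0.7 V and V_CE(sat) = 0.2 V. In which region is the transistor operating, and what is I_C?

Assume active: I_B = (8.8 − 0.7)/12 = 0.675 mA, giving I_C = β·I_B = 101 mA.
But then V_CE = 13 − 101×8.2 = -817 V < V_CE(sat) = 0.2 V — impossible in the active region.
So the transistor is saturated. With V_CE = 0.2 V, I_C = (V_CC − 0.2)/R_C = 12.8/8.2 = 1.56 mA.
Check: β·I_B = 101 mA > I_C = 1.56 mA, confirming saturation.

saturation; I_C ≈ 1.6 mA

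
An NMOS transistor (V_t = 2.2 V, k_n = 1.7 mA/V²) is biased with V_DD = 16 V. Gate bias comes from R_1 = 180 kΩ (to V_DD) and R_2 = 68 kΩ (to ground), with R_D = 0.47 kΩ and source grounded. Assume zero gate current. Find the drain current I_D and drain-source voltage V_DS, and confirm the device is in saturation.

I_D ≈ 4.1 mA, V_DS ≈ 14 V

V_G = V_DD·R_2/(R_1+R_2) = 16×68/248 = 4.39 V. With the source grounded, V_GS = V_G = 4.39 V.
Assume saturation: I_D = (k_n/2)(V_GS − V_t)² = (1.7/2)×(4.39 − 2.2)² = 0.85×2.19² = 4.07 mA.
V_DS = V_DD − I_D·R_D = 16 − 4.07×0.47 = 14.1 V.
Saturation requires V_DS ≥ V_GS − V_t = 2.19 V; 14.1 ≥ 2.19 ✓.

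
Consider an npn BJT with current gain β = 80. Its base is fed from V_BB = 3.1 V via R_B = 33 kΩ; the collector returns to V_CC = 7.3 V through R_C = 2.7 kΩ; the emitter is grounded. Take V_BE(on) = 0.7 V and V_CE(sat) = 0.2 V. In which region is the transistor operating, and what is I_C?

Assume active: I_B = (3.1 − 0.7)/33 = 0.0727 mA, giving I_C = β·I_B = 5.82 mA.
But then V_CE = 7.3 − 5.82×2.7 = -8.41 V < V_CE(sat) = 0.2 V — impossible in the active region.
So the transistor is saturated. With V_CE = 0.2 V, I_C = (V_CC − 0.2)/R_C = 7.1/2.7 = 2.63 mA.
Check: β·I_B = 5.82 mA > I_C = 2.63 mA, confirming saturation.

saturation; I_C ≈ 2.6 mA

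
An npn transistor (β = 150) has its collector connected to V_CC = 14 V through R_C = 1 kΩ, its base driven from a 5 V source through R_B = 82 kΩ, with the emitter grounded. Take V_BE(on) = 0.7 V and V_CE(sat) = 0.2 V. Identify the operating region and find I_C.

active; I_C ≈ 7.9 mA

Assume active. Base-emitter loop: I_B = (V_BB − V_BE)/R_B = (5 − 0.7)/82 = 0.0524 mA.
I_C = β·I_B = 150×0.0524 = 7.87 mA.
V_CE = V_CC − I_C·R_C = 14 − 7.87×1 = 6.13 V > V_CE(sat), so the active-region assumption holds.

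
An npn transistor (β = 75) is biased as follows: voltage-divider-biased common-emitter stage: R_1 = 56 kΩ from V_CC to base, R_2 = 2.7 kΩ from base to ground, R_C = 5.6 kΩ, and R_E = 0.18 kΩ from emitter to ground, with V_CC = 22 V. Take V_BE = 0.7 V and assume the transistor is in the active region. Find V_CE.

Thevenize the base divider: V_Th = V_CC·R_2/(R_1+R_2) = 22×2.7/58.7 = 1.01 V, R_Th = R_1‖R_2 = 2.58 kΩ.
Base-emitter loop: V_Th = I_B·R_Th + V_BE + (β+1)I_B·R_E, so I_B = (1.01 − 0.7) / (2.58 + 76×0.18) = 0.0192 mA.
I_C = β·I_B = 75×0.0192 = 1.44 mA, and I_E = (β+1)I_B = 1.46 mA.
V_CE = V_CC − I_C·R_C − I_E·R_E = 22 − 1.44×5.6 − 1.46×0.18 = 13.7 V.
V_CE = 13.7 V > 0.2 V confirms active-region operation.

V_CE ≈ 14 V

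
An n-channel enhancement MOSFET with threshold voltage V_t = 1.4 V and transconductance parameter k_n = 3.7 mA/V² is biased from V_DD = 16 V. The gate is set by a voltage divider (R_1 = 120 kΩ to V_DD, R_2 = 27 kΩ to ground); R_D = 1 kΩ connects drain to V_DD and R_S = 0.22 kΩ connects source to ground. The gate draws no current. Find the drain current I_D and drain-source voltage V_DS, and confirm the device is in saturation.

I_D ≈ 2.1 mA, V_DS ≈ 13 V

V_G = V_DD·R_2/(R_1+R_2) = 16×27/147 = 2.94 V.
Assume saturation: I_D = (k_n/2)(V_GS − V_t)² with V_GS = V_G − I_D·R_S = 2.94 − 0.22·I_D.
Substituting gives 0.0895·I_D² − 2.25·I_D + 4.38 = 0, with roots I_D = 2.12 or 23 mA.
The root I_D = 23 mA gives V_GS = -2.13 V ≤ V_t, so take I_D = 2.12 mA.
Then V_GS = 2.47 V and V_DS = V_DD − I_D(R_D+R_S) = 16 − 2.12×1.22 = 13.4 V.
Saturation requires V_DS ≥ V_GS − V_t = 1.07 V; 13.4 ≥ 1.07 ✓.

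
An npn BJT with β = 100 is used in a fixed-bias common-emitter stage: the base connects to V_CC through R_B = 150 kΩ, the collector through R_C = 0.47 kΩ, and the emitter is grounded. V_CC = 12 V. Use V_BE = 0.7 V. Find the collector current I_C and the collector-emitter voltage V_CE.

Base loop: V_CC = I_B·R_B + V_BE, so I_B = (12 − 0.7)/150 kΩ = 0.0753 mA.
In the active region I_C = β·I_B = 100 × 0.0753 = 7.53 mA.
Collector loop: V_CE = V_CC − I_C·R_C = 12 − 7.53×0.47 = 8.46 V.
Since V_CE = 8.46 V > V_CE(sat) ≈ 0.2 V, the transistor is in the active region as assumed.

I_C ≈ 7.5 mA, V_CE ≈ 8.5 V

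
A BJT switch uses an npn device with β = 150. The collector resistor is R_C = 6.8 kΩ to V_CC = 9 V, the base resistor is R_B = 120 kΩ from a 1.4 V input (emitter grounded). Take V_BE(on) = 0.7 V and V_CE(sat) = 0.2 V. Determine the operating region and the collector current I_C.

active; I_C ≈ 0.87 mA

Assume active. Base-emitter loop: I_B = (V_BB − V_BE)/R_B = (1.4 − 0.7)/120 = 0.00583 mA.
I_C = β·I_B = 150×0.00583 = 0.875 mA.
V_CE = V_CC − I_C·R_C = 9 − 0.875×6.8 = 3.05 V > V_CE(sat), so the active-region assumption holds.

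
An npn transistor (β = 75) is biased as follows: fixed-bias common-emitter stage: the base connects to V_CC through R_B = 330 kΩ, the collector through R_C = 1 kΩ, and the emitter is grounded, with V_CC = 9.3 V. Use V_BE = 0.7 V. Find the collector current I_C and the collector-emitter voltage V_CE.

I_C ≈ 2 mA, V_CE ≈ 7.3 V

Base loop: V_CC = I_B·R_B + V_BE, so I_B = (9.3 − 0.7)/330 kΩ = 0.0261 mA.
In the active region I_C = β·I_B = 75 × 0.0261 = 1.95 mA.
Collector loop: V_CE = V_CC − I_C·R_C = 9.3 − 1.95×1 = 7.35 V.
Since V_CE = 7.35 V > V_CE(sat) ≈ 0.2 V, the transistor is in the active region as assumed.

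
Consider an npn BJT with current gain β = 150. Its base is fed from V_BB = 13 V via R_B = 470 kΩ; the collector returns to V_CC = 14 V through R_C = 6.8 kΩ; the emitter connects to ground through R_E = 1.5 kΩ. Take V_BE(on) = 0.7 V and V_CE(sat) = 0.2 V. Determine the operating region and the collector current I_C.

Assume active: I_B = (13 − 0.7)/(470 + 151×1.5) = 0.0177 mA, I_C = β·I_B = 2.65 mA.
Then V_CE = 14 − 2.65×6.8 − 2.67×1.5 = -8.01 V < 0.2 V — the active assumption fails.
Re-solve with V_CE = 0.2 V. KCL at the emitter: V_E/R_E = (V_BB−0.7−V_E)/R_B + (V_CC−0.2−V_E)/R_C, giving V_E = 2.52 V.
I_C = (V_CC − 0.2 − V_E)/R_C = (13.8 − 2.52)/6.8 = 1.66 mA.
Check: I_B = (12.3 − 2.52)/470 = 0.0208 mA, and β·I_B = 3.12 mA > I_C, confirming saturation.

saturation; I_C ≈ 1.7 mA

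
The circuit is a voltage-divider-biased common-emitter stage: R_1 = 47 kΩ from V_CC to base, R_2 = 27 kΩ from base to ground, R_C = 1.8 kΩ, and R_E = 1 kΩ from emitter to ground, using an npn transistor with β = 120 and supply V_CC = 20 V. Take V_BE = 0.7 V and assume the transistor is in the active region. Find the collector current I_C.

Thevenize the base divider: V_Th = V_CC·R_2/(R_1+R_2) = 20×27/74 = 7.3 V, R_Th = R_1‖R_2 = 17.1 kΩ.
Base-emitter loop: V_Th = I_B·R_Th + V_BE + (β+1)I_B·R_E, so I_B = (7.3 − 0.7) / (17.1 + 121×1) = 0.0478 mA.
I_C = β·I_B = 120×0.0478 = 5.73 mA, and I_E = (β+1)I_B = 5.78 mA.
V_CE = V_CC − I_C·R_C − I_E·R_E = 20 − 5.73×1.8 − 5.78×1 = 3.91 V.
V_CE = 3.91 V > 0.2 V confirms active-region operation.

I_C ≈ 5.7 mA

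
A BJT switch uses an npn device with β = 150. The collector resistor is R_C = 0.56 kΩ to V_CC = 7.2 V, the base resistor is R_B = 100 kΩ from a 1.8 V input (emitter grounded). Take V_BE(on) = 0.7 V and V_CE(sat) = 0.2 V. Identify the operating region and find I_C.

Assume active. Base-emitter loop: I_B = (V_BB − V_BE)/R_B = (1.8 − 0.7)/100 = 0.011 mA.
I_C = β·I_B = 150×0.011 = 1.65 mA.
V_CE = V_CC − I_C·R_C = 7.2 − 1.65×0.56 = 6.28 V > V_CE(sat), so the active-region assumption holds.

active; I_C ≈ 1.7 mA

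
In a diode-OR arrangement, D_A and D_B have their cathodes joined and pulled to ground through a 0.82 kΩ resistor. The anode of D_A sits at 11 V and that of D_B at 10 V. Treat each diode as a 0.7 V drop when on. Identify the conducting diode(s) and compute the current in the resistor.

Assume both conduct. Then node N would need to be at both 11−0.7 = 10.3 V and 10−0.7 = 9.3 V, which is impossible.
Assume only D_A conducts: V_N = 11 − 0.7 = 10.3 V, so I_R = 10.3/0.82 = 12.6 mA.
Check D_B: its anode-to-cathode voltage is 10 − 10.3 = -0.3 V < 0.7 V, so it is off. The assumption is consistent.

Only D_A conducts; I_R ≈ 13 mA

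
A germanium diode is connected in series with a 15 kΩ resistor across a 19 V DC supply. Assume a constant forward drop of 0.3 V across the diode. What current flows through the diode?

I ≈ 1.2 mA

KVL around the loop: 19 = V_D + I·R = 0.3 + I × 15 kΩ.
So I = (19 − 0.3) / 15 kΩ = 18.7 / 15 = 1.25 mA.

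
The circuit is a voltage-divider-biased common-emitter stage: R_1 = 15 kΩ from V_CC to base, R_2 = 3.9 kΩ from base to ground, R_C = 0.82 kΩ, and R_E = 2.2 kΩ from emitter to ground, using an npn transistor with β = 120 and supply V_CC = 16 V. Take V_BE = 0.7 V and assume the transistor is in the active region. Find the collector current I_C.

I_C ≈ 1.2 mA

Thevenize the base divider: V_Th = V_CC·R_2/(R_1+R_2) = 16×3.9/18.9 = 3.3 V, R_Th = R_1‖R_2 = 3.1 kΩ.
Base-emitter loop: V_Th = I_B·R_Th + V_BE + (β+1)I_B·R_E, so I_B = (3.3 − 0.7) / (3.1 + 121×2.2) = 0.00966 mA.
I_C = β·I_B = 120×0.00966 = 1.16 mA, and I_E = (β+1)I_B = 1.17 mA.
V_CE = V_CC − I_C·R_C − I_E·R_E = 16 − 1.16×0.82 − 1.17×2.2 = 12.5 V.
V_CE = 12.5 V > 0.2 V confirms active-region operation.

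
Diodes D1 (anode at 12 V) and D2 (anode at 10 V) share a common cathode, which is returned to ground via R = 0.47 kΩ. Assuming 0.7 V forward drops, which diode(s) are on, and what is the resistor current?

Only D1 conducts; I_R ≈ 24 mA

Assume both conduct. Then node N would need to be at both 12−0.7 = 11.3 V and 10−0.7 = 9.3 V, which is impossible.
Assume only D1 conducts: V_N = 12 − 0.7 = 11.3 V, so I_R = 11.3/0.47 = 24 mA.
Check D2: its anode-to-cathode voltage is 10 − 11.3 = -1.3 V < 0.7 V, so it is off. The assumption is consistent.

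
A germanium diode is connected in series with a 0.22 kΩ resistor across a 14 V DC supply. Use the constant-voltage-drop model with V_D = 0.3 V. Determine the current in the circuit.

KVL around the loop: 14 = V_D + I·R = 0.3 + I × 0.22 kΩ.
So I = (14 − 0.3) / 0.22 kΩ = 13.7 / 0.22 = 62.3 mA.

I ≈ 62 mA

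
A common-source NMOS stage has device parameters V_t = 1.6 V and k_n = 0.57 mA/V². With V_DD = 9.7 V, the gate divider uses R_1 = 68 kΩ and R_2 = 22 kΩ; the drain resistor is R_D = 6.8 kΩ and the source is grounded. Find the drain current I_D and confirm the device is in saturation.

I_D ≈ 0.17 mA

V_G = V_DD·R_2/(R_1+R_2) = 9.7×22/90 = 2.37 V. With the source grounded, V_GS = V_G = 2.37 V.
Assume saturation: I_D = (k_n/2)(V_GS − V_t)² = (0.57/2)×(2.37 − 1.6)² = 0.285×0.771² = 0.169 mA.
V_DS = V_DD − I_D·R_D = 9.7 − 0.169×6.8 = 8.55 V.
Saturation requires V_DS ≥ V_GS − V_t = 0.771 V; 8.55 ≥ 0.771 ✓.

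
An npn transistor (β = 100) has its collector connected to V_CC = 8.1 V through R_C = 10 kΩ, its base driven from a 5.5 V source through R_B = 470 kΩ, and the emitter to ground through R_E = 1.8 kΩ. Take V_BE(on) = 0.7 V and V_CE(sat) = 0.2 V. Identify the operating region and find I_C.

saturation; I_C ≈ 0.67 mA

Assume active: I_B = (5.5 − 0.7)/(470 + 101×1.8) = 0.00736 mA, I_C = β·I_B = 0.736 mA.
Then V_CE = 8.1 − 0.736×10 − 0.744×1.8 = -0.603 V < 0.2 V — the active assumption fails.
Re-solve with V_CE = 0.2 V. KCL at the emitter: V_E/R_E = (V_BB−0.7−V_E)/R_B + (V_CC−0.2−V_E)/R_C, giving V_E = 1.22 V.
I_C = (V_CC − 0.2 − V_E)/R_C = (7.9 − 1.22)/10 = 0.668 mA.
Check: I_B = (4.8 − 1.22)/470 = 0.00762 mA, and β·I_B = 0.762 mA > I_C, confirming saturation.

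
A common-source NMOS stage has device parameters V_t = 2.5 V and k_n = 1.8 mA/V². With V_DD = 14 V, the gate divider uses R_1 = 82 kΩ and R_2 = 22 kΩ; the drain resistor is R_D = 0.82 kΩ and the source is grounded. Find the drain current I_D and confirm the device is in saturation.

V_G = V_DD·R_2/(R_1+R_2) = 14×22/104 = 2.96 V. With the source grounded, V_GS = V_G = 2.96 V.
Assume saturation: I_D = (k_n/2)(V_GS − V_t)² = (1.8/2)×(2.96 − 2.5)² = 0.9×0.462² = 0.192 mA.
V_DS = V_DD − I_D·R_D = 14 − 0.192×0.82 = 13.8 V.
Saturation requires V_DS ≥ V_GS − V_t = 0.462 V; 13.8 ≥ 0.462 ✓.

I_D ≈ 0.19 mA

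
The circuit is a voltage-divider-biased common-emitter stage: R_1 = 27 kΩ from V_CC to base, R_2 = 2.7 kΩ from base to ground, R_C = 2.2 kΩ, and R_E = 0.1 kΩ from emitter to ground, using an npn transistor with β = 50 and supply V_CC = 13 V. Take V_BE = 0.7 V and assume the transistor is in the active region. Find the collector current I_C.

I_C ≈ 3.2 mA

Thevenize the base divider: V_Th = V_CC·R_2/(R_1+R_2) = 13×2.7/29.7 = 1.18 V, R_Th = R_1‖R_2 = 2.45 kΩ.
Base-emitter loop: V_Th = I_B·R_Th + V_BE + (β+1)I_B·R_E, so I_B = (1.18 − 0.7) / (2.45 + 51×0.1) = 0.0638 mA.
I_C = β·I_B = 50×0.0638 = 3.19 mA, and I_E = (β+1)I_B = 3.25 mA.
V_CE = V_CC − I_C·R_C − I_E·R_E = 13 − 3.19×2.2 − 3.25×0.1 = 5.66 V.
V_CE = 5.66 V > 0.2 V confirms active-region operation.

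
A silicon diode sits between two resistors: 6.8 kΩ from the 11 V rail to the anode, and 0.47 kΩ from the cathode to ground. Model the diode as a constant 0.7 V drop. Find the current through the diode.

The two resistors are in series with the diode, so KVL gives 11 = I·6.8 + 0.7 + I·0.47.
I = (11 − 0.7) / (6.8 + 0.47) kΩ = 10.3 / 7.27 = 1.42 mA.

I ≈ 1.4 mA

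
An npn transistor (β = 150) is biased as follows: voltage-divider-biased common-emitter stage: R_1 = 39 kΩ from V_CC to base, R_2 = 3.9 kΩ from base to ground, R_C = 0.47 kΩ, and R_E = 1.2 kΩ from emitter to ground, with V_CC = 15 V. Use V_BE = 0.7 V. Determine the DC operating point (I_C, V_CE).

I_C ≈ 0.54 mA, V_CE ≈ 14 V

Thevenize the base divider: V_Th = V_CC·R_2/(R_1+R_2) = 15×3.9/42.9 = 1.36 V, R_Th = R_1‖R_2 = 3.55 kΩ.
Base-emitter loop: V_Th = I_B·R_Th + V_BE + (β+1)I_B·R_E, so I_B = (1.36 − 0.7) / (3.55 + 151×1.2) = 0.00359 mA.
I_C = β·I_B = 150×0.00359 = 0.539 mA, and I_E = (β+1)I_B = 0.542 mA.
V_CE = V_CC − I_C·R_C − I_E·R_E = 15 − 0.539×0.47 − 0.542×1.2 = 14.1 V.
V_CE = 14.1 V > 0.2 V confirms active-region operation.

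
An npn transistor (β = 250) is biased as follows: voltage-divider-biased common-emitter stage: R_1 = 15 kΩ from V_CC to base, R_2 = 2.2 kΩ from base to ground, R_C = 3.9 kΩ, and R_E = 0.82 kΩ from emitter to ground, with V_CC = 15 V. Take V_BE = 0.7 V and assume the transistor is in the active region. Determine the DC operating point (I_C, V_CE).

Thevenize the base divider: V_Th = V_CC·R_2/(R_1+R_2) = 15×2.2/17.2 = 1.92 V, R_Th = R_1‖R_2 = 1.92 kΩ.
Base-emitter loop: V_Th = I_B·R_Th + V_BE + (β+1)I_B·R_E, so I_B = (1.92 − 0.7) / (1.92 + 251×0.82) = 0.00587 mA.
I_C = β·I_B = 250×0.00587 = 1.47 mA, and I_E = (β+1)I_B = 1.47 mA.
V_CE = V_CC − I_C·R_C − I_E·R_E = 15 − 1.47×3.9 − 1.47×0.82 = 8.07 V.
V_CE = 8.07 V > 0.2 V confirms active-region operation.

I_C ≈ 1.5 mA, V_CE ≈ 8.1 V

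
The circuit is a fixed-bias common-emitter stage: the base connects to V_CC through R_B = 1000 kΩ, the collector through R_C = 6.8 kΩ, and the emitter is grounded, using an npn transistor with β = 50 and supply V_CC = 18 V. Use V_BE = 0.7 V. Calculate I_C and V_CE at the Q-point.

Base loop: V_CC = I_B·R_B + V_BE, so I_B = (18 − 0.7)/1000 kΩ = 0.0173 mA.
In the active region I_C = β·I_B = 50 × 0.0173 = 0.865 mA.
Collector loop: V_CE = V_CC − I_C·R_C = 18 − 0.865×6.8 = 12.1 V.
Since V_CE = 12.1 V > V_CE(sat) ≈ 0.2 V, the transistor is in the active region as assumed.

I_C ≈ 0.86 mA, V_CE ≈ 12 V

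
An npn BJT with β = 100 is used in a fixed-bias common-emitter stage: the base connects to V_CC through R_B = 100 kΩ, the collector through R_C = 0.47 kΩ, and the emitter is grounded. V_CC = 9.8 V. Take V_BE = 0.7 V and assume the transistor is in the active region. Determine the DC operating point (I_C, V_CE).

I_C ≈ 9.1 mA, V_CE ≈ 5.5 V

Base loop: V_CC = I_B·R_B + V_BE, so I_B = (9.8 − 0.7)/100 kΩ = 0.091 mA.
In the active region I_C = β·I_B = 100 × 0.091 = 9.1 mA.
Collector loop: V_CE = V_CC − I_C·R_C = 9.8 − 9.1×0.47 = 5.52 V.
Since V_CE = 5.52 V > V_CE(sat) ≈ 0.2 V, the transistor is in the active region as assumed.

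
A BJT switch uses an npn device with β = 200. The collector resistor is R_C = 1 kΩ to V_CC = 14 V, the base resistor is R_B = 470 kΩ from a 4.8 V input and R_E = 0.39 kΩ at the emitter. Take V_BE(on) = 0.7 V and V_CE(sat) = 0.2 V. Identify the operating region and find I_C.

active; I_C ≈ 1.5 mA

Assume active. Base-emitter loop: I_B = (V_BB − V_BE)/(R_B + (β+1)R_E) = (4.8 − 0.7)/(470 + 201×0.39) = 0.00748 mA.
I_C = β·I_B = 200×0.00748 = 1.5 mA.
V_CE = V_CC − I_C·R_C − I_E·R_E = 14 − 1.5×1 − 1.5×0.39 = 11.9 V > V_CE(sat), so the active-region assumption holds.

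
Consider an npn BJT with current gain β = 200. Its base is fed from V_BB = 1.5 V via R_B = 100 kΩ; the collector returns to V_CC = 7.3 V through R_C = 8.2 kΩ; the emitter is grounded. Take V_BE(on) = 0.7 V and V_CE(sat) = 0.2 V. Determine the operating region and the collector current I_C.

Assume active: I_B = (1.5 − 0.7)/100 = 0.008 mA, giving I_C = β·I_B = 1.6 mA.
But then V_CE = 7.3 − 1.6×8.2 = -5.82 V < V_CE(sat) = 0.2 V — impossible in the active region.
So the transistor is saturated. With V_CE = 0.2 V, I_C = (V_CC − 0.2)/R_C = 7.1/8.2 = 0.866 mA.
Check: β·I_B = 1.6 mA > I_C = 0.866 mA, confirming saturation.

saturation; I_C ≈ 0.87 mA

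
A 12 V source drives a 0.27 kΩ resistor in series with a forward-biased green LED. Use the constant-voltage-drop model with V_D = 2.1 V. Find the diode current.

I ≈ 37 mA

KVL around the loop: 12 = V_D + I·R = 2.1 + I × 0.27 kΩ.
So I = (12 − 2.1) / 0.27 kΩ = 9.9 / 0.27 = 36.7 mA.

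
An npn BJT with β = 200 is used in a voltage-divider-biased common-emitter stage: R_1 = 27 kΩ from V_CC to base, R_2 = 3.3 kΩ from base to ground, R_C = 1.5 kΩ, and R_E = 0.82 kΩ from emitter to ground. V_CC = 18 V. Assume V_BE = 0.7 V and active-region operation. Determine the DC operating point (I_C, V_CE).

I_C ≈ 1.5 mA, V_CE ≈ 15 V

Thevenize the base divider: V_Th = V_CC·R_2/(R_1+R_2) = 18×3.3/30.3 = 1.96 V, R_Th = R_1‖R_2 = 2.94 kΩ.
Base-emitter loop: V_Th = I_B·R_Th + V_BE + (β+1)I_B·R_E, so I_B = (1.96 − 0.7) / (2.94 + 201×0.82) = 0.00751 mA.
I_C = β·I_B = 200×0.00751 = 1.5 mA, and I_E = (β+1)I_B = 1.51 mA.
V_CE = V_CC − I_C·R_C − I_E·R_E = 18 − 1.5×1.5 − 1.51×0.82 = 14.5 V.
V_CE = 14.5 V > 0.2 V confirms active-region operation.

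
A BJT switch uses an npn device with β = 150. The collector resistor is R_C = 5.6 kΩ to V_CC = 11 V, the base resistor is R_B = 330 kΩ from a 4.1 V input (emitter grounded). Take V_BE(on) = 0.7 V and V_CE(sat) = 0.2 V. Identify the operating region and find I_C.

active; I_C ≈ 1.5 mA

Assume active. Base-emitter loop: I_B = (V_BB − V_BE)/R_B = (4.1 − 0.7)/330 = 0.0103 mA.
I_C = β·I_B = 150×0.0103 = 1.55 mA.
V_CE = V_CC − I_C·R_C = 11 − 1.55×5.6 = 2.35 V > V_CE(sat), so the active-region assumption holds.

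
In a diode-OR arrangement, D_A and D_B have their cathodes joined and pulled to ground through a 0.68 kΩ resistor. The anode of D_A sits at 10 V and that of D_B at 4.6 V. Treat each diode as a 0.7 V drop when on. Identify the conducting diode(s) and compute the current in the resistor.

Assume both conduct. Then node N would need to be at both 10−0.7 = 9.3 V and 4.6−0.7 = 3.9 V, which is impossible.
Assume only D_A conducts: V_N = 10 − 0.7 = 9.3 V, so I_R = 9.3/0.68 = 13.7 mA.
Check D_B: its anode-to-cathode voltage is 4.6 − 9.3 = -4.7 V < 0.7 V, so it is off. The assumption is consistent.

Only D_A conducts; I_R ≈ 14 mA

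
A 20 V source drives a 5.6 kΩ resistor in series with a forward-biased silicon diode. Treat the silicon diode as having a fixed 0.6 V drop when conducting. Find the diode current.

I ≈ 3.5 mA

KVL around the loop: 20 = V_D + I·R = 0.6 + I × 5.6 kΩ.
So I = (20 − 0.6) / 5.6 kΩ = 19.4 / 5.6 = 3.46 mA.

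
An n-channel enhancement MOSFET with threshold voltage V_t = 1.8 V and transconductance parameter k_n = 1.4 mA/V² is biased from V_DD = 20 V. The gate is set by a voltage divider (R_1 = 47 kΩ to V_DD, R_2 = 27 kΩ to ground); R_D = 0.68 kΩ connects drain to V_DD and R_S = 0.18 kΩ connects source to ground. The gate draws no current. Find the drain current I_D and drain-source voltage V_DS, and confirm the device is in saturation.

I_D ≈ 9.8 mA, V_DS ≈ 12 V

V_G = V_DD·R_2/(R_1+R_2) = 20×27/74 = 7.3 V.
Assume saturation: I_D = (k_n/2)(V_GS − V_t)² with V_GS = V_G − I_D·R_S = 7.3 − 0.18·I_D.
Substituting gives 0.0227·I_D² − 2.39·I_D + 21.2 = 0, with roots I_D = 9.78 or 95.4 mA.
The root I_D = 95.4 mA gives V_GS = -9.87 V ≤ V_t, so take I_D = 9.78 mA.
Then V_GS = 5.54 V and V_DS = V_DD − I_D(R_D+R_S) = 20 − 9.78×0.86 = 11.6 V.
Saturation requires V_DS ≥ V_GS − V_t = 3.74 V; 11.6 ≥ 3.74 ✓.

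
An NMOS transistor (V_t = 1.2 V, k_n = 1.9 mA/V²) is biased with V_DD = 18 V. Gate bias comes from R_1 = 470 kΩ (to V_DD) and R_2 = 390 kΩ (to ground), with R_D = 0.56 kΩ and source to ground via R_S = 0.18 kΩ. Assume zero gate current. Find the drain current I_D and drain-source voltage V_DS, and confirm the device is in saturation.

V_G = V_DD·R_2/(R_1+R_2) = 18×390/860 = 8.16 V.
Assume saturation: I_D = (k_n/2)(V_GS − V_t)² with V_GS = V_G − I_D·R_S = 8.16 − 0.18·I_D.
Substituting gives 0.0308·I_D² − 3.38·I_D + 46.1 = 0, with roots I_D = 15.9 or 93.9 mA.
The root I_D = 93.9 mA gives V_GS = -8.74 V ≤ V_t, so take I_D = 15.9 mA.
Then V_GS = 5.3 V and V_DS = V_DD − I_D(R_D+R_S) = 18 − 15.9×0.74 = 6.21 V.
Saturation requires V_DS ≥ V_GS − V_t = 4.1 V; 6.21 ≥ 4.1 ✓.

I_D ≈ 16 mA, V_DS ≈ 6.2 V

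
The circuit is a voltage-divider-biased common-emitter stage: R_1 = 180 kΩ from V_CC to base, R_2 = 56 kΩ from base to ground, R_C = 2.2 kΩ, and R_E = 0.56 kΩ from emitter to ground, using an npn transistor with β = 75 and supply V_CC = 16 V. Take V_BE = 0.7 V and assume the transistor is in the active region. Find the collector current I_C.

Thevenize the base divider: V_Th = V_CC·R_2/(R_1+R_2) = 16×56/236 = 3.8 V, R_Th = R_1‖R_2 = 42.7 kΩ.
Base-emitter loop: V_Th = I_B·R_Th + V_BE + (β+1)I_B·R_E, so I_B = (3.8 − 0.7) / (42.7 + 76×0.56) = 0.0363 mA.
I_C = β·I_B = 75×0.0363 = 2.72 mA, and I_E = (β+1)I_B = 2.76 mA.
V_CE = V_CC − I_C·R_C − I_E·R_E = 16 − 2.72×2.2 − 2.76×0.56 = 8.46 V.
V_CE = 8.46 V > 0.2 V confirms active-region operation.

I_C ≈ 2.7 mA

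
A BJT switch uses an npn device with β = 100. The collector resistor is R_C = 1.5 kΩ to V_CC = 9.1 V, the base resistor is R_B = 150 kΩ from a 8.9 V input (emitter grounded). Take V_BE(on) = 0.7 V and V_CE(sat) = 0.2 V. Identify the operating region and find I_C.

Assume active. Base-emitter loop: I_B = (V_BB − V_BE)/R_B = (8.9 − 0.7)/150 = 0.0547 mA.
I_C = β·I_B = 100×0.0547 = 5.47 mA.
V_CE = V_CC − I_C·R_C = 9.1 − 5.47×1.5 = 0.9 V > V_CE(sat), so the active-region assumption holds.

active; I_C ≈ 5.5 mA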